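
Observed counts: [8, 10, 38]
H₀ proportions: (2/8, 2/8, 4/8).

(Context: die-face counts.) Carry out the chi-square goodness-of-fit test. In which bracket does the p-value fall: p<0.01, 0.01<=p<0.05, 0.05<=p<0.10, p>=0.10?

n = 56; E_i = n·p_i = [14.00, 14.00, 28.00]
χ² = (8−14.00)²/14.00 + (10−14.00)²/14.00 + (38−28.00)²/28.00 = 7.2857
df = 2
p-value (upper-tail) = 0.02618
→ bracket: 0.01<=p<0.05

p-value bracket: 0.01<=p<0.05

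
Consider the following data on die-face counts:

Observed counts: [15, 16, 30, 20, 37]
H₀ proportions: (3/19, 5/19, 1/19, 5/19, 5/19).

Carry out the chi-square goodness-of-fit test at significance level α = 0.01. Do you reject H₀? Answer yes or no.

n = 118; E_i = n·p_i = [18.63, 31.05, 6.21, 31.05, 31.05]
χ² = (15−18.63)²/18.63 + (16−31.05)²/31.05 + (30−6.21)²/6.21 + (20−31.05)²/31.05 + (37−31.05)²/31.05 = 104.2034
df = 4
p-value (upper-tail) = 0.00000
At α=0.01: p < α → reject H₀

reject H₀: yes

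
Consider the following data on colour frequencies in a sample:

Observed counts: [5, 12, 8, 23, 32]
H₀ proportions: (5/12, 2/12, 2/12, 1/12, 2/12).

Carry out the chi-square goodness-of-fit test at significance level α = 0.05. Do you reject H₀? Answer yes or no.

n = 80; E_i = n·p_i = [33.33, 13.33, 13.33, 6.67, 13.33]
χ² = (5−33.33)²/33.33 + (12−13.33)²/13.33 + (8−13.33)²/13.33 + (23−6.67)²/6.67 + (32−13.33)²/13.33 = 92.5000
df = 4
p-value (upper-tail) = 0.00000
At α=0.05: p < α → reject H₀

reject H₀: yes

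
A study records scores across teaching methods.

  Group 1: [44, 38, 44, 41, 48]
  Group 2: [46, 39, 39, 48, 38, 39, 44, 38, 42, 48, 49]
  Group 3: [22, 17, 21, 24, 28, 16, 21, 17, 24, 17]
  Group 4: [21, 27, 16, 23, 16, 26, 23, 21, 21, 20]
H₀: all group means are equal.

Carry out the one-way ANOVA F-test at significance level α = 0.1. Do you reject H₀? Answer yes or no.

reject H₀: yes

Group means [43.00, 42.73, 20.70, 21.40], grand mean 30.722
SSB = Σnᵢ(x̄ᵢ−x̄)² = 4212.540; SSW = ΣΣ(x−x̄ᵢ)² = 508.682
MSB = 4212.540/3 = 1404.1801; MSW = 508.682/32 = 15.8963
F = MSB/MSW = 88.3337
df = (3, 32)
p-value (upper-tail) = 0.00000
At α=0.1: p < α → reject H₀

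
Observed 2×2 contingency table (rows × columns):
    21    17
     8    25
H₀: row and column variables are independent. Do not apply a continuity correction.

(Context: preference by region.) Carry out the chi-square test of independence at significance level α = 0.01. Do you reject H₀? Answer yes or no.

reject H₀: yes

Row totals [38, 33], col totals [29, 42], n=71
χ² = (21−15.52)²/15.52 + (17−22.48)²/22.48 + (8−13.48)²/13.48 + (25−19.52)²/19.52 = 7.0342
df = 1
p-value (upper-tail) = 0.00800
At α=0.01: p < α → reject H₀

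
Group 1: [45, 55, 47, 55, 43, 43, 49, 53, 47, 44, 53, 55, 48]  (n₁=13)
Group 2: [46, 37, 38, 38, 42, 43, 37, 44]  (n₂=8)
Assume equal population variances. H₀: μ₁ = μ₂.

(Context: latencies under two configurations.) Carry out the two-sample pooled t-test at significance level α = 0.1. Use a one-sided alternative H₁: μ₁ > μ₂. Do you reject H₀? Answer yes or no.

reject H₀: yes

x̄₁=49.000, s₁=4.673, n₁=13
x̄₂=40.625, s₂=3.543, n₂=8
s_p² = [12·4.673² + 7·3.543²]/19 = 18.4145
SE = √(s_p²·(1/13+1/8)) = 1.9283
t = (49.000−40.625)/1.9283 = 4.3432
df = 19
p-value (one-sided, H₁ greater) = 0.00018
At α=0.1: p < α → reject H₀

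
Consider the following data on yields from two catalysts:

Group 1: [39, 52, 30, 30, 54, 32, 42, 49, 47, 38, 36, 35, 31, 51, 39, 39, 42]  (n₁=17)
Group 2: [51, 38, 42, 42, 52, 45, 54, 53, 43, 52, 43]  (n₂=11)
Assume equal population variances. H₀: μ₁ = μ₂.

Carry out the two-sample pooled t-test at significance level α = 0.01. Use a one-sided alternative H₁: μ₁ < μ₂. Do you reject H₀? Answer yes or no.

reject H₀: no

x̄₁=40.353, s₁=7.866, n₁=17
x̄₂=46.818, s₂=5.636, n₂=11
s_p² = [16·7.866² + 10·5.636²]/26 = 50.2892
SE = √(s_p²·(1/17+1/11)) = 2.7441
t = (40.353−46.818)/2.7441 = -2.3561
df = 26
p-value (one-sided, H₁ less) = 0.01314
At α=0.01: p ≥ α → fail to reject H₀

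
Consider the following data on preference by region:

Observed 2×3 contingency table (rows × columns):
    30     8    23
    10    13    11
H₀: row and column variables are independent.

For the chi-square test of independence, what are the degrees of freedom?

degrees of freedom = 2

df = (r−1)(c−1) = (2−1)·(3−1) = 2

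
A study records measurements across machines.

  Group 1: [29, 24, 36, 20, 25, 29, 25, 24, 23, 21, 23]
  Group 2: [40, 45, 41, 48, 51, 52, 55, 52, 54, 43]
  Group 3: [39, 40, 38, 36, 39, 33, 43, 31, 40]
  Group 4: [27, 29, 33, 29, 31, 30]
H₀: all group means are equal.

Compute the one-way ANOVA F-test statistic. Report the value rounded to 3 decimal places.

test statistic = 51.778

Group means [25.36, 48.10, 37.67, 29.83], grand mean 35.500
SSB = Σnᵢ(x̄ᵢ−x̄)² = 2952.721; SSW = ΣΣ(x−x̄ᵢ)² = 608.279
MSB = 2952.721/3 = 984.2404; MSW = 608.279/32 = 19.0087
F = MSB/MSW = 51.7784
df = (3, 32)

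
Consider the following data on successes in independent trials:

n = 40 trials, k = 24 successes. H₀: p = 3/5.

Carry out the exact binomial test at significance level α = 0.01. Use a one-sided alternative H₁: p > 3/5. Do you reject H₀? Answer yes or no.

reject H₀: no

Exact binomial: n=40, k=24, p₀=3/5=0.6000
P(X≥24) from Σ C(n,i)·p₀^i·(1−p₀)^(n−i)
p-value (one-sided, H₁ greater) = 0.56813
At α=0.01: p ≥ α → fail to reject H₀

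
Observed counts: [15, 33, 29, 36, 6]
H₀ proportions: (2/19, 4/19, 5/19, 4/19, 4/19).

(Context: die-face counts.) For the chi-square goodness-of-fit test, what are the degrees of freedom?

df = k − 1 = 5 − 1 = 4

degrees of freedom = 4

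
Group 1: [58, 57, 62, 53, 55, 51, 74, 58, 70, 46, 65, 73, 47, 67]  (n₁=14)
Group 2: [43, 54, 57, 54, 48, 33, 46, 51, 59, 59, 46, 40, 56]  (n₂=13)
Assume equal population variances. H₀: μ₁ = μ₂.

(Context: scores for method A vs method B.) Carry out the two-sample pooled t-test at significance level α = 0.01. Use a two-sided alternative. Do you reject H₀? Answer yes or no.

reject H₀: yes

x̄₁=59.714, s₁=9.110, n₁=14
x̄₂=49.692, s₂=7.920, n₂=13
s_p² = [13·9.110² + 12·7.920²]/25 = 73.2651
SE = √(s_p²·(1/14+1/13)) = 3.2968
t = (59.714−49.692)/3.2968 = 3.0399
df = 25
p-value (two-sided) = 0.00549
At α=0.01: p < α → reject H₀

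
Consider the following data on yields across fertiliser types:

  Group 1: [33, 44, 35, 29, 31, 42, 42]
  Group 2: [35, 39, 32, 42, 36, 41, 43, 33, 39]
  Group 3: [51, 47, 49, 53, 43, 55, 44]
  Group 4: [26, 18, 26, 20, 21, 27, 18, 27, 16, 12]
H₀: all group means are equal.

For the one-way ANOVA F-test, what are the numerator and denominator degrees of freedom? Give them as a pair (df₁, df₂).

k = 4 groups, N = 33 total
df = (k−1, N−k) = (4−1, 33−4) = (3, 29)

degrees of freedom = [3, 29]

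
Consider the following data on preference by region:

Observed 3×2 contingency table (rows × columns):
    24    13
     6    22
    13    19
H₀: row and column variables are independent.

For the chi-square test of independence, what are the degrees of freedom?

df = (r−1)(c−1) = (3−1)·(2−1) = 2

degrees of freedom = 2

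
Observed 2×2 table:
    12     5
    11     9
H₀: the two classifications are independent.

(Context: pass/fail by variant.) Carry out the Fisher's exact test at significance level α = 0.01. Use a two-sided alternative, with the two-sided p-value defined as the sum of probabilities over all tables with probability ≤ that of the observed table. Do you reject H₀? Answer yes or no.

Margins: r₁=17, r₂=20, c₁=23, c₂=14, n=37
p_obs = C(17,12)·C(20,11)/C(37,23); sum pmf over tables with pmf ≤ p_obs
p-value (two-sided) = 0.49786
At α=0.01: p ≥ α → fail to reject H₀

reject H₀: no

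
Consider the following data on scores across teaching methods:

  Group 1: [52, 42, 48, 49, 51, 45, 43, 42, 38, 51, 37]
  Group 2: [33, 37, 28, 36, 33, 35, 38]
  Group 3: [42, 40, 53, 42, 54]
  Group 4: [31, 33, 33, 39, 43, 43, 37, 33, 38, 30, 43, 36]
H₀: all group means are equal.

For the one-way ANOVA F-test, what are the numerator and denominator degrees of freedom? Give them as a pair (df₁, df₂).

degrees of freedom = [3, 31]

k = 4 groups, N = 35 total
df = (k−1, N−k) = (4−1, 35−4) = (3, 31)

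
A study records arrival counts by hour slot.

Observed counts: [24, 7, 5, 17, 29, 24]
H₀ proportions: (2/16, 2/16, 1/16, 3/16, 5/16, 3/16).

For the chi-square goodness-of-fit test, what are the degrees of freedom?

degrees of freedom = 5

df = k − 1 = 6 − 1 = 5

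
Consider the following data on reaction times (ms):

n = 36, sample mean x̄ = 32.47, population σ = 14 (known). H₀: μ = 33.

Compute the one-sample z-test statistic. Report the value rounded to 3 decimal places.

SE = σ/√n = 14/√36 = 2.3333
z = (x̄−μ₀)/SE = (32.47−33)/2.3333 = -0.2271

test statistic = -0.227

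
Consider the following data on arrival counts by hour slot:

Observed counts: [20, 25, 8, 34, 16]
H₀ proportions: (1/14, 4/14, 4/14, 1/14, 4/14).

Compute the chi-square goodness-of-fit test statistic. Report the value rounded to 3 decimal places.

n = 103; E_i = n·p_i = [7.36, 29.43, 29.43, 7.36, 29.43]
χ² = (20−7.36)²/7.36 + (25−29.43)²/29.43 + (8−29.43)²/29.43 + (34−7.36)²/7.36 + (16−29.43)²/29.43 = 140.6068
df = 4

test statistic = 140.607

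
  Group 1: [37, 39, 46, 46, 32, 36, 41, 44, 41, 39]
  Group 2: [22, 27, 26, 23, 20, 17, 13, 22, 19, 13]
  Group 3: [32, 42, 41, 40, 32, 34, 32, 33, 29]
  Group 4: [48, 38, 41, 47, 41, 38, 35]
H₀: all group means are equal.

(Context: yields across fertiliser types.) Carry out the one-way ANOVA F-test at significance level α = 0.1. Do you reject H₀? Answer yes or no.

reject H₀: yes

Group means [40.10, 20.20, 35.00, 41.14], grand mean 33.500
SSB = Σnᵢ(x̄ᵢ−x̄)² = 2633.643; SSW = ΣΣ(x−x̄ᵢ)² = 707.357
MSB = 2633.643/3 = 877.8810; MSW = 707.357/32 = 22.1049
F = MSB/MSW = 39.7143
df = (3, 32)
p-value (upper-tail) = 0.00000
At α=0.1: p < α → reject H₀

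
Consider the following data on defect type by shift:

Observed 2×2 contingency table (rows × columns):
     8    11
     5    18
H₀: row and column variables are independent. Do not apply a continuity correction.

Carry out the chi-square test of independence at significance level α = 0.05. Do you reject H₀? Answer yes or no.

reject H₀: no

Row totals [19, 23], col totals [13, 29], n=42
χ² = (8−5.88)²/5.88 + (11−13.12)²/13.12 + (5−7.12)²/7.12 + (18−15.88)²/15.88 = 2.0193
df = 1
p-value (upper-tail) = 0.15531
At α=0.05: p ≥ α → fail to reject H₀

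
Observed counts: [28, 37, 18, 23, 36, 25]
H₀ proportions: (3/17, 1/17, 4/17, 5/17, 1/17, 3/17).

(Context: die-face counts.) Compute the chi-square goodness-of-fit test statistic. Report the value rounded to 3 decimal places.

n = 167; E_i = n·p_i = [29.47, 9.82, 39.29, 49.12, 9.82, 29.47]
χ² = (28−29.47)²/29.47 + (37−9.82)²/9.82 + (18−39.29)²/39.29 + (23−49.12)²/49.12 + (36−9.82)²/9.82 + (25−29.47)²/29.47 = 171.1134
df = 5

test statistic = 171.113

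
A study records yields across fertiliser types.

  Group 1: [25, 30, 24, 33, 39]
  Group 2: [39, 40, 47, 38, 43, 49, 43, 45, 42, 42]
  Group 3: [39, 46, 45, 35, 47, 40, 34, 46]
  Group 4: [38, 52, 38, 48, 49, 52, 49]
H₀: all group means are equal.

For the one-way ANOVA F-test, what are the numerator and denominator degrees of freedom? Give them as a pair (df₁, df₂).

k = 4 groups, N = 30 total
df = (k−1, N−k) = (4−1, 30−4) = (3, 26)

degrees of freedom = [3, 26]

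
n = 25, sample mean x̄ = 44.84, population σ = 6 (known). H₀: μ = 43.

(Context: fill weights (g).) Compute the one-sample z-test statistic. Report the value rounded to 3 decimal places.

SE = σ/√n = 6/√25 = 1.2000
z = (x̄−μ₀)/SE = (44.84−43)/1.2000 = 1.5333

test statistic = 1.533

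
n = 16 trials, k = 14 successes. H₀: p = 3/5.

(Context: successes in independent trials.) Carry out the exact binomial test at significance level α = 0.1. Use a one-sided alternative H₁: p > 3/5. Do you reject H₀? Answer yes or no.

Exact binomial: n=16, k=14, p₀=3/5=0.6000
P(X≥14) from Σ C(n,i)·p₀^i·(1−p₀)^(n−i)
p-value (one-sided, H₁ greater) = 0.01834
At α=0.1: p < α → reject H₀

reject H₀: yes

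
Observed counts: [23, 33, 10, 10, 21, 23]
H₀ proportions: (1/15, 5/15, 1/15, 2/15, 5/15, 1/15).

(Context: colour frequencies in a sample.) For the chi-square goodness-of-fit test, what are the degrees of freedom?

df = k − 1 = 6 − 1 = 5

degrees of freedom = 5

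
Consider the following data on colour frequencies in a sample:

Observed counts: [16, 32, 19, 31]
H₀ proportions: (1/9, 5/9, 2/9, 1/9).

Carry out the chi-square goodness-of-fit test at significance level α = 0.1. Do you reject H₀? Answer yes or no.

reject H₀: yes

n = 98; E_i = n·p_i = [10.89, 54.44, 21.78, 10.89]
χ² = (16−10.89)²/10.89 + (32−54.44)²/54.44 + (19−21.78)²/21.78 + (31−10.89)²/10.89 = 49.1500
df = 3
p-value (upper-tail) = 0.00000
At α=0.1: p < α → reject H₀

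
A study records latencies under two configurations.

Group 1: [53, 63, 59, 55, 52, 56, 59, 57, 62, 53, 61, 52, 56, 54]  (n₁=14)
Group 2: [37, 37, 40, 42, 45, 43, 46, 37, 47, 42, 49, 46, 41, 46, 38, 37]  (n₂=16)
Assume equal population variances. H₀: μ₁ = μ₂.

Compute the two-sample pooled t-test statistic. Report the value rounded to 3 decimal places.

test statistic = 10.089

x̄₁=56.571, s₁=3.715, n₁=14
x̄₂=42.062, s₂=4.106, n₂=16
s_p² = [13·3.715² + 15·4.106²]/28 = 15.4416
SE = √(s_p²·(1/14+1/16)) = 1.4381
t = (56.571−42.062)/1.4381 = 10.0891
df = 28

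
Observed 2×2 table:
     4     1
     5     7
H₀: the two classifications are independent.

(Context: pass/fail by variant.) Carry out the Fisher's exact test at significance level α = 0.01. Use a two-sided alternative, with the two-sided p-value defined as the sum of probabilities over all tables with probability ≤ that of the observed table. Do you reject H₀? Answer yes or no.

reject H₀: no

Margins: r₁=5, r₂=12, c₁=9, c₂=8, n=17
p_obs = C(5,4)·C(12,5)/C(17,9); sum pmf over tables with pmf ≤ p_obs
p-value (two-sided) = 0.29412
At α=0.01: p ≥ α → fail to reject H₀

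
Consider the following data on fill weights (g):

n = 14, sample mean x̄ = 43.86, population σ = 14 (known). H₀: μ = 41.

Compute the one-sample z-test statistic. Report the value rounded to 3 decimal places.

test statistic = 0.764

SE = σ/√n = 14/√14 = 3.7417
z = (x̄−μ₀)/SE = (43.86−41)/3.7417 = 0.7644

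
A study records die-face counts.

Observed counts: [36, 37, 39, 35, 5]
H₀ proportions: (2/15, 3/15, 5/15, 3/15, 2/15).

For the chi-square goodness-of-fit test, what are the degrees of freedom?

df = k − 1 = 5 − 1 = 4

degrees of freedom = 4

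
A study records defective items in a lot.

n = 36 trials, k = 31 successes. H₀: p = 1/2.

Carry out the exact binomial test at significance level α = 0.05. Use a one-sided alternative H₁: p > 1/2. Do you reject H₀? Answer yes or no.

Exact binomial: n=36, k=31, p₀=1/2=0.5000
P(X≥31) from Σ C(n,i)·p₀^i·(1−p₀)^(n−i)
p-value (one-sided, H₁ greater) = 0.00001
At α=0.05: p < α → reject H₀

reject H₀: yes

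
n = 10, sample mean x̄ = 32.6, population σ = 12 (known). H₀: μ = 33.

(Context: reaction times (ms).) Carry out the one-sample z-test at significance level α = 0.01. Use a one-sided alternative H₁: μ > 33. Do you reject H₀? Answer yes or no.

reject H₀: no

SE = σ/√n = 12/√10 = 3.7947
z = (x̄−μ₀)/SE = (32.6−33)/3.7947 = -0.1054
p-value (one-sided, H₁ greater) = 0.54197
At α=0.01: p ≥ α → fail to reject H₀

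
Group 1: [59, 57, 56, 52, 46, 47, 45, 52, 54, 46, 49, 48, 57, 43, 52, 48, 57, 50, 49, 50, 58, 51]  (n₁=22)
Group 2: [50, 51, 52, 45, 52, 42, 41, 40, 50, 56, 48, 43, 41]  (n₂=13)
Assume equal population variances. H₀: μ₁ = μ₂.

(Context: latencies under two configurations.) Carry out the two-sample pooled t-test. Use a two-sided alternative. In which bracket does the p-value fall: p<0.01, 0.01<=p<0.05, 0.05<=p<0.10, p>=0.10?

p-value bracket: 0.01<=p<0.05

x̄₁=51.182, s₁=4.636, n₁=22
x̄₂=47.000, s₂=5.260, n₂=13
s_p² = [21·4.636² + 12·5.260²]/33 = 23.7355
SE = √(s_p²·(1/22+1/13)) = 1.7043
t = (51.182−47.000)/1.7043 = 2.4537
df = 33
p-value (two-sided) = 0.01959
→ bracket: 0.01<=p<0.05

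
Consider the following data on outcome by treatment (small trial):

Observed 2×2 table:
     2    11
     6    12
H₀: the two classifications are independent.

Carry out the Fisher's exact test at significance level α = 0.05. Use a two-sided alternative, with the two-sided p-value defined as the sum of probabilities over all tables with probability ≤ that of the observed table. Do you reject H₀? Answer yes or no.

reject H₀: no

Margins: r₁=13, r₂=18, c₁=8, c₂=23, n=31
p_obs = C(13,2)·C(18,6)/C(31,8); sum pmf over tables with pmf ≤ p_obs
p-value (two-sided) = 0.41203
At α=0.05: p ≥ α → fail to reject H₀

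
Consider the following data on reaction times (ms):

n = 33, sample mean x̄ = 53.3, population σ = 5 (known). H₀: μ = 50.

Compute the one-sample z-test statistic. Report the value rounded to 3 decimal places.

test statistic = 3.791

SE = σ/√n = 5/√33 = 0.8704
z = (x̄−μ₀)/SE = (53.3−50)/0.8704 = 3.7914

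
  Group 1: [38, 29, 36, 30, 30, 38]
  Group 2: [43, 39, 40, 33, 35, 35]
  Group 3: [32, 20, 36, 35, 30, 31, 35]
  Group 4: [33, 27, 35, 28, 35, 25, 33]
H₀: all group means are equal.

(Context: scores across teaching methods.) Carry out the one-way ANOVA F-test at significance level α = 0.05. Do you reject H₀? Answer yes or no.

reject H₀: no

Group means [33.50, 37.50, 31.29, 30.86], grand mean 33.115
SSB = Σnᵢ(x̄ᵢ−x̄)² = 175.368; SSW = ΣΣ(x−x̄ᵢ)² = 443.286
MSB = 175.368/3 = 58.4560; MSW = 443.286/22 = 20.1494
F = MSB/MSW = 2.9011
df = (3, 22)
p-value (upper-tail) = 0.05776
At α=0.05: p ≥ α → fail to reject H₀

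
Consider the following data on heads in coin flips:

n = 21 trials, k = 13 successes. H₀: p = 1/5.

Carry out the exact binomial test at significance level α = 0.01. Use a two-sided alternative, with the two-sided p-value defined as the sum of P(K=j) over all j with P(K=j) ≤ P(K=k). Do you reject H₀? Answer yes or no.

reject H₀: yes

Exact binomial: n=21, k=13, p₀=1/5=0.2000
P(X=j) = C(n,j)·p₀^j·(1−p₀)^(n−j); p = Σ P(X=j) over j with P(X=j) ≤ P(X=13)
p-value (two-sided) = 0.00003
At α=0.01: p < α → reject H₀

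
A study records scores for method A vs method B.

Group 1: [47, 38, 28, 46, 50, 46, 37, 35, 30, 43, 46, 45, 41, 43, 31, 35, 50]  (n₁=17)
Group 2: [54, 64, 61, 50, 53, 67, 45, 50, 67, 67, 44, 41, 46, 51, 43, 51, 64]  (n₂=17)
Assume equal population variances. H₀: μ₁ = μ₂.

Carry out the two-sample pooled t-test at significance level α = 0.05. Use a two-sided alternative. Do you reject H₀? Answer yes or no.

x̄₁=40.647, s₁=6.991, n₁=17
x̄₂=54.000, s₂=9.158, n₂=17
s_p² = [16·6.991² + 16·9.158²]/32 = 66.3713
SE = √(s_p²·(1/17+1/17)) = 2.7943
t = (40.647−54.000)/2.7943 = -4.7786
df = 32
p-value (two-sided) = 0.00004
At α=0.05: p < α → reject H₀

reject H₀: yes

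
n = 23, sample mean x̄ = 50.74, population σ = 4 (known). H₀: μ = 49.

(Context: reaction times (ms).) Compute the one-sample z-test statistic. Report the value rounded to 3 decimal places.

SE = σ/√n = 4/√23 = 0.8341
z = (x̄−μ₀)/SE = (50.74−49)/0.8341 = 2.0862

test statistic = 2.086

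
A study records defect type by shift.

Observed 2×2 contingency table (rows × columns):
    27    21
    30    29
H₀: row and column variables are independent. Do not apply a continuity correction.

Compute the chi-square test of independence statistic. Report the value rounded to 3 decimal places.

Row totals [48, 59], col totals [57, 50], n=107
χ² = (27−25.57)²/25.57 + (21−22.43)²/22.43 + (30−31.43)²/31.43 + (29−27.57)²/27.57 = 0.3103
df = 1

test statistic = 0.310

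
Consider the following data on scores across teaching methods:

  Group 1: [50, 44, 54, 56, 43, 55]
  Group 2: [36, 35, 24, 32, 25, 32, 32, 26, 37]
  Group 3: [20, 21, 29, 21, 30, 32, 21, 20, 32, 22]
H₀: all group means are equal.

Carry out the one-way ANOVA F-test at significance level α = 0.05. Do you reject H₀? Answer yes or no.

Group means [50.33, 31.00, 24.80], grand mean 33.160
SSB = Σnᵢ(x̄ᵢ−x̄)² = 2510.427; SSW = ΣΣ(x−x̄ᵢ)² = 596.933
MSB = 2510.427/2 = 1255.2133; MSW = 596.933/22 = 27.1333
F = MSB/MSW = 46.2609
df = (2, 22)
p-value (upper-tail) = 0.00000
At α=0.05: p < α → reject H₀

reject H₀: yes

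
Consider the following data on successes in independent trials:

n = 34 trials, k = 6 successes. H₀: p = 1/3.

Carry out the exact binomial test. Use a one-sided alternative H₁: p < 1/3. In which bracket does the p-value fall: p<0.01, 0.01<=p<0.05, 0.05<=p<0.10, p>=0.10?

p-value bracket: 0.01<=p<0.05

Exact binomial: n=34, k=6, p₀=1/3=0.3333
P(X≤6) from Σ C(n,i)·p₀^i·(1−p₀)^(n−i)
p-value (one-sided, H₁ less) = 0.03452
→ bracket: 0.01<=p<0.05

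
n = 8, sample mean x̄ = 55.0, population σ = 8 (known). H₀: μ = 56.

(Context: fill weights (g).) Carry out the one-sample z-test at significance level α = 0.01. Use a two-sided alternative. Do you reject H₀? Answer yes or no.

reject H₀: no

SE = σ/√n = 8/√8 = 2.8284
z = (x̄−μ₀)/SE = (55.0−56)/2.8284 = -0.3536
p-value (two-sided) = 0.72367
At α=0.01: p ≥ α → fail to reject H₀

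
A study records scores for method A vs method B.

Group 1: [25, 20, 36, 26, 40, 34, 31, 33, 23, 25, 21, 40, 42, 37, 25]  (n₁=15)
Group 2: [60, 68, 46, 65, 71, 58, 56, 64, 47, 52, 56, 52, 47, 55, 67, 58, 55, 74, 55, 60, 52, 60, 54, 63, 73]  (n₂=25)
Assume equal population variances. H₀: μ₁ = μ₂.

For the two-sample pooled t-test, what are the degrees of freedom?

df = n₁ + n₂ − 2 = 15 + 25 − 2 = 38

degrees of freedom = 38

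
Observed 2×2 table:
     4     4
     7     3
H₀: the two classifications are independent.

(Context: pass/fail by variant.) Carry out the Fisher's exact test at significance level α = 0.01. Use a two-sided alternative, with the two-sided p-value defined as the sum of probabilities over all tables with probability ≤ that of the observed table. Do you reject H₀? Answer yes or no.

reject H₀: no

Margins: r₁=8, r₂=10, c₁=11, c₂=7, n=18
p_obs = C(8,4)·C(10,7)/C(18,11); sum pmf over tables with pmf ≤ p_obs
p-value (two-sided) = 0.63047
At α=0.01: p ≥ α → fail to reject H₀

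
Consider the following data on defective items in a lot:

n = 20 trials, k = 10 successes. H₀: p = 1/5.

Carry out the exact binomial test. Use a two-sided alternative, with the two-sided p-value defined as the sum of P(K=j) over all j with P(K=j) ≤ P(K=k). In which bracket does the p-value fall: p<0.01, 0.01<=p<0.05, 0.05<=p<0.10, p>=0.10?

p-value bracket: p<0.01

Exact binomial: n=20, k=10, p₀=1/5=0.2000
P(X=j) = C(n,j)·p₀^j·(1−p₀)^(n−j); p = Σ P(X=j) over j with P(X=j) ≤ P(X=10)
p-value (two-sided) = 0.00259
→ bracket: p<0.01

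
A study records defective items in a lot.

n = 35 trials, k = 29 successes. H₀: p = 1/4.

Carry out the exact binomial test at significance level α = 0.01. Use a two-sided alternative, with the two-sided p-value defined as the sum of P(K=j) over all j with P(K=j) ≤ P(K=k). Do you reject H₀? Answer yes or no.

reject H₀: yes

Exact binomial: n=35, k=29, p₀=1/4=0.2500
P(X=j) = C(n,j)·p₀^j·(1−p₀)^(n−j); p = Σ P(X=j) over j with P(X=j) ≤ P(X=29)
p-value (two-sided) = 0.00000
At α=0.01: p < α → reject H₀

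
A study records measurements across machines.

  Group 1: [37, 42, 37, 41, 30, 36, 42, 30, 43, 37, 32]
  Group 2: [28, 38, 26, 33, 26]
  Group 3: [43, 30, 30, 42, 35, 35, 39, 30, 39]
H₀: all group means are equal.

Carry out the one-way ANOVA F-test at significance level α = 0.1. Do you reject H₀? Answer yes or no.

reject H₀: yes

Group means [37.00, 30.20, 35.89], grand mean 35.240
SSB = Σnᵢ(x̄ᵢ−x̄)² = 164.871; SSW = ΣΣ(x−x̄ᵢ)² = 547.689
MSB = 164.871/2 = 82.4356; MSW = 547.689/22 = 24.8949
F = MSB/MSW = 3.3113
df = (2, 22)
p-value (upper-tail) = 0.05531
At α=0.1: p < α → reject H₀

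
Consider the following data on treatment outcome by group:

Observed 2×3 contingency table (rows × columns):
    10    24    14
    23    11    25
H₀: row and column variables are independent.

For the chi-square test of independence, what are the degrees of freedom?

df = (r−1)(c−1) = (2−1)·(3−1) = 2

degrees of freedom = 2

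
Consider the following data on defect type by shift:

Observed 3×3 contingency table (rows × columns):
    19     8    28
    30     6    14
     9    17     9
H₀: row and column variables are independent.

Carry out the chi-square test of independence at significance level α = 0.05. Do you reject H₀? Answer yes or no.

Row totals [55, 50, 35], col totals [58, 31, 51], n=140
χ² = (19−22.79)²/22.79 + (8−12.18)²/12.18 + (28−20.04)²/20.04 + (30−20.71)²/20.71 + (6−11.07)²/11.07 + (14−18.21)²/18.21 + (9−14.50)²/14.50 + (17−7.75)²/7.75 + (9−12.75)²/12.75 = 26.9187
df = 4
p-value (upper-tail) = 0.00002
At α=0.05: p < α → reject H₀

reject H₀: yes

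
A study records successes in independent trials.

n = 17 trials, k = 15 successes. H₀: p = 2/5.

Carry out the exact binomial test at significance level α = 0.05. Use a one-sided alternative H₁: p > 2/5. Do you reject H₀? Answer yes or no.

Exact binomial: n=17, k=15, p₀=2/5=0.4000
P(X≥15) from Σ C(n,i)·p₀^i·(1−p₀)^(n−i)
p-value (one-sided, H₁ greater) = 0.00006
At α=0.05: p < α → reject H₀

reject H₀: yes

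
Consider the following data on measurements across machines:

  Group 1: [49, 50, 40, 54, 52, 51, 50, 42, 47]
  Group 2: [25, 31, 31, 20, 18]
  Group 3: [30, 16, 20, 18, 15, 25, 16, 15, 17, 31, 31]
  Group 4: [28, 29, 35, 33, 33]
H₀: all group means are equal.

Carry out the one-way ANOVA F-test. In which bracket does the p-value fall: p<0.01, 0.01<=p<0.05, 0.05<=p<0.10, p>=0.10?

p-value bracket: p<0.01

Group means [48.33, 25.00, 21.27, 31.60], grand mean 31.733
SSB = Σnᵢ(x̄ᵢ−x̄)² = 3910.485; SSW = ΣΣ(x−x̄ᵢ)² = 795.382
MSB = 3910.485/3 = 1303.4949; MSW = 795.382/26 = 30.5916
F = MSB/MSW = 42.6096
df = (3, 26)
p-value (upper-tail) = 0.00000
→ bracket: p<0.01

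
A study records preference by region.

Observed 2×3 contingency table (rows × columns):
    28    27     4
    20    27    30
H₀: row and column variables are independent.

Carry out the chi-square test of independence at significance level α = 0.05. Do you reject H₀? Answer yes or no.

Row totals [59, 77], col totals [48, 54, 34], n=136
χ² = (28−20.82)²/20.82 + (27−23.43)²/23.43 + (4−14.75)²/14.75 + (20−27.18)²/27.18 + (27−30.57)²/30.57 + (30−19.25)²/19.25 = 19.1691
df = 2
p-value (upper-tail) = 0.00007
At α=0.05: p < α → reject H₀

reject H₀: yes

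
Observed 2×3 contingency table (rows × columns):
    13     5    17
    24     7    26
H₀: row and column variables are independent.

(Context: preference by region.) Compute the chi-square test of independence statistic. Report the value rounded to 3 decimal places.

test statistic = 0.240

Row totals [35, 57], col totals [37, 12, 43], n=92
χ² = (13−14.08)²/14.08 + (5−4.57)²/4.57 + (17−16.36)²/16.36 + (24−22.92)²/22.92 + (7−7.43)²/7.43 + (26−26.64)²/26.64 = 0.2402
df = 2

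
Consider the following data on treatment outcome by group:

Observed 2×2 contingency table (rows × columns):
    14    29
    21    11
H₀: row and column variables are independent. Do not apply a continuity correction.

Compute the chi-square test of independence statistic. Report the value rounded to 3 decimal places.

Row totals [43, 32], col totals [35, 40], n=75
χ² = (14−20.07)²/20.07 + (29−22.93)²/22.93 + (21−14.93)²/14.93 + (11−17.07)²/17.07 = 8.0600
df = 1

test statistic = 8.060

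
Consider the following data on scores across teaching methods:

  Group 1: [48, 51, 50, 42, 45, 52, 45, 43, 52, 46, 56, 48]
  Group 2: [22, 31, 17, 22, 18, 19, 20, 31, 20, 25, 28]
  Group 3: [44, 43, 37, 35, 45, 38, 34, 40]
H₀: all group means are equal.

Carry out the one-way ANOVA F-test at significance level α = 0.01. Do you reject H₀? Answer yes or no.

reject H₀: yes

Group means [48.17, 23.00, 39.50], grand mean 37.000
SSB = Σnᵢ(x̄ᵢ−x̄)² = 3702.333; SSW = ΣΣ(x−x̄ᵢ)² = 567.667
MSB = 3702.333/2 = 1851.1667; MSW = 567.667/28 = 20.2738
F = MSB/MSW = 91.3083
df = (2, 28)
p-value (upper-tail) = 0.00000
At α=0.01: p < α → reject H₀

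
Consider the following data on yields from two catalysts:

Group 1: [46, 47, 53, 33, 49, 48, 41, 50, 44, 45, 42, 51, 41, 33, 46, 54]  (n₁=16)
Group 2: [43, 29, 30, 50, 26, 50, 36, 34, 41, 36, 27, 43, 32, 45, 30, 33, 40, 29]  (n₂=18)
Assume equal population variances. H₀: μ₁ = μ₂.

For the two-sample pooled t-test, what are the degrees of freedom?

degrees of freedom = 32

df = n₁ + n₂ − 2 = 16 + 18 − 2 = 32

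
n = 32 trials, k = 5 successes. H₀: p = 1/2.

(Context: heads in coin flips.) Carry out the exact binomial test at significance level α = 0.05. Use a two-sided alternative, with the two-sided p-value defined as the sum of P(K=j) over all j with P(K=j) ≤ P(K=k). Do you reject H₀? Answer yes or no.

reject H₀: yes

Exact binomial: n=32, k=5, p₀=1/2=0.5000
P(X=j) = C(n,j)·p₀^j·(1−p₀)^(n−j); p = Σ P(X=j) over j with P(X=j) ≤ P(X=5)
p-value (two-sided) = 0.00011
At α=0.05: p < α → reject H₀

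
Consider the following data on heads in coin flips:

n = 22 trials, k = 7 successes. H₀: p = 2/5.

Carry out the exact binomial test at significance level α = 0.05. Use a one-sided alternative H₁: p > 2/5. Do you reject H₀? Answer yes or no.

reject H₀: no

Exact binomial: n=22, k=7, p₀=2/5=0.4000
P(X≥7) from Σ C(n,i)·p₀^i·(1−p₀)^(n−i)
p-value (one-sided, H₁ greater) = 0.84156
At α=0.05: p ≥ α → fail to reject H₀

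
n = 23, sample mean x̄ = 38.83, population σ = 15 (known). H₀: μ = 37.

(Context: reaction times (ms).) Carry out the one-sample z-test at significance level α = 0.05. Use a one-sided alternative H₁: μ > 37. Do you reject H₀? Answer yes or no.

reject H₀: no

SE = σ/√n = 15/√23 = 3.1277
z = (x̄−μ₀)/SE = (38.83−37)/3.1277 = 0.5851
p-value (one-sided, H₁ greater) = 0.27924
At α=0.05: p ≥ α → fail to reject H₀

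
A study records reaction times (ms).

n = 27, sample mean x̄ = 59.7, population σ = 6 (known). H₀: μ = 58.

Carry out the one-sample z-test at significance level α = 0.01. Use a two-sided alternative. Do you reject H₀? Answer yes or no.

reject H₀: no

SE = σ/√n = 6/√27 = 1.1547
z = (x̄−μ₀)/SE = (59.7−58)/1.1547 = 1.4722
p-value (two-sided) = 0.14096
At α=0.01: p ≥ α → fail to reject H₀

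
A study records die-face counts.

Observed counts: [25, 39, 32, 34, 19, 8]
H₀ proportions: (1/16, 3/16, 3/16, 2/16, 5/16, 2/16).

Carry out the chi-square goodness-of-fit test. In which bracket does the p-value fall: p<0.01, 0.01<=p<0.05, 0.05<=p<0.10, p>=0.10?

p-value bracket: p<0.01

n = 157; E_i = n·p_i = [9.81, 29.44, 29.44, 19.62, 49.06, 19.62]
χ² = (25−9.81)²/9.81 + (39−29.44)²/29.44 + (32−29.44)²/29.44 + (34−19.62)²/19.62 + (19−49.06)²/49.06 + (8−19.62)²/19.62 = 62.6722
df = 5
p-value (upper-tail) = 0.00000
→ bracket: p<0.01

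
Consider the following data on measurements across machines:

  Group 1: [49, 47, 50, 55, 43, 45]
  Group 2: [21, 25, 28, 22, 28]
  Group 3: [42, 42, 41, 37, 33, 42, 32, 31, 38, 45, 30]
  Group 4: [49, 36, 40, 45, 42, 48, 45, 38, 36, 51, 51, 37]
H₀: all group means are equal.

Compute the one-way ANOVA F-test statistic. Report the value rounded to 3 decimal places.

test statistic = 22.350

Group means [48.17, 24.80, 37.55, 43.17], grand mean 39.529
SSB = Σnᵢ(x̄ᵢ−x̄)² = 1734.443; SSW = ΣΣ(x−x̄ᵢ)² = 776.027
MSB = 1734.443/3 = 578.1478; MSW = 776.027/30 = 25.8676
F = MSB/MSW = 22.3503
df = (3, 30)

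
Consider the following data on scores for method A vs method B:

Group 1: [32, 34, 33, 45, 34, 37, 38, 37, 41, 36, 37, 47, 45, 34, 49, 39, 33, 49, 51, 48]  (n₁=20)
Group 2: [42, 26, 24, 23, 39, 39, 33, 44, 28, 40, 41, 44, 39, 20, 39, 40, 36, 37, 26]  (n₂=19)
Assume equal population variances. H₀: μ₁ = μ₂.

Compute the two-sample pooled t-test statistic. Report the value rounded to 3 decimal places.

x̄₁=39.950, s₁=6.345, n₁=20
x̄₂=34.737, s₂=7.709, n₂=19
s_p² = [19·6.345² + 18·7.709²]/37 = 49.5847
SE = √(s_p²·(1/20+1/19)) = 2.2559
t = (39.950−34.737)/2.2559 = 2.3109
df = 37

test statistic = 2.311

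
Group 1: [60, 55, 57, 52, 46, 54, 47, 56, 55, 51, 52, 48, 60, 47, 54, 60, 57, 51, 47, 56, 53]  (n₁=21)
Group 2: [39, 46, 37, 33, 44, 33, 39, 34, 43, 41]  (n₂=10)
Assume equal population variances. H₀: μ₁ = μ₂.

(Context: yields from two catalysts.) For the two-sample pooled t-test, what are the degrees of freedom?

df = n₁ + n₂ − 2 = 21 + 10 − 2 = 29

degrees of freedom = 29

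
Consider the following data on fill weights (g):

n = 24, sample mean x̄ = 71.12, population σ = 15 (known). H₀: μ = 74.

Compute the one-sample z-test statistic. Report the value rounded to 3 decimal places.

test statistic = -0.941

SE = σ/√n = 15/√24 = 3.0619
z = (x̄−μ₀)/SE = (71.12−74)/3.0619 = -0.9406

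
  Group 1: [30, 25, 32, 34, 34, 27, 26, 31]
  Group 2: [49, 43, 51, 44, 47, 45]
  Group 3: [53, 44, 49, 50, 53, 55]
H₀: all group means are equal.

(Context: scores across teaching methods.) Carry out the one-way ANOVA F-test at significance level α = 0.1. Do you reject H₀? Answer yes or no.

reject H₀: yes

Group means [29.88, 46.50, 50.67], grand mean 41.100
SSB = Σnᵢ(x̄ᵢ−x̄)² = 1732.092; SSW = ΣΣ(x−x̄ᵢ)² = 211.708
MSB = 1732.092/2 = 866.0458; MSW = 211.708/17 = 12.4534
F = MSB/MSW = 69.5427
df = (2, 17)
p-value (upper-tail) = 0.00000
At α=0.1: p < α → reject H₀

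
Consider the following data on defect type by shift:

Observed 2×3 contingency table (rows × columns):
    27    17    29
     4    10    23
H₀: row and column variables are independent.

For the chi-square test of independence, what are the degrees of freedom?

df = (r−1)(c−1) = (2−1)·(3−1) = 2

degrees of freedom = 2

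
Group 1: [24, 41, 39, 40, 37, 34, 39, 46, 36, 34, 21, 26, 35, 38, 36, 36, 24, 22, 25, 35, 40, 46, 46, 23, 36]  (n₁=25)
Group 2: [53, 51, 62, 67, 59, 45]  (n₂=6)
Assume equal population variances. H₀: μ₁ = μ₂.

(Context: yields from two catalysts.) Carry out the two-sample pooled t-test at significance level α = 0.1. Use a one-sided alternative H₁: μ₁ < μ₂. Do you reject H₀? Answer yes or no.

reject H₀: yes

x̄₁=34.360, s₁=7.697, n₁=25
x̄₂=56.167, s₂=8.010, n₂=6
s_p² = [24·7.697² + 5·8.010²]/29 = 60.0894
SE = √(s_p²·(1/25+1/6)) = 3.5240
t = (34.360−56.167)/3.5240 = -6.1881
df = 29
p-value (one-sided, H₁ less) = 0.00000
At α=0.1: p < α → reject H₀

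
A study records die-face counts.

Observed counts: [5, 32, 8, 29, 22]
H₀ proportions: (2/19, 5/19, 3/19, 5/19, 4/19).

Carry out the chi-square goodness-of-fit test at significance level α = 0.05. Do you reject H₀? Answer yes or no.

n = 96; E_i = n·p_i = [10.11, 25.26, 15.16, 25.26, 20.21]
χ² = (5−10.11)²/10.11 + (32−25.26)²/25.26 + (8−15.16)²/15.16 + (29−25.26)²/25.26 + (22−20.21)²/20.21 = 8.4670
df = 4
p-value (upper-tail) = 0.07589
At α=0.05: p ≥ α → fail to reject H₀

reject H₀: no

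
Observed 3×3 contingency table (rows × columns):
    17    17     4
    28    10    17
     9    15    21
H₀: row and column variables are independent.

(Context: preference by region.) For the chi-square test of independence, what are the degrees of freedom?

df = (r−1)(c−1) = (3−1)·(3−1) = 4

degrees of freedom = 4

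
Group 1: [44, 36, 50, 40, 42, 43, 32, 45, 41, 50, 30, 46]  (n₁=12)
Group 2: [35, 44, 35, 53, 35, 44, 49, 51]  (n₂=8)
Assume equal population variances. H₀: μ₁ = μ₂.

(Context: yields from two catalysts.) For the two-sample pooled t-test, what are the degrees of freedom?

degrees of freedom = 18

df = n₁ + n₂ − 2 = 12 + 8 − 2 = 18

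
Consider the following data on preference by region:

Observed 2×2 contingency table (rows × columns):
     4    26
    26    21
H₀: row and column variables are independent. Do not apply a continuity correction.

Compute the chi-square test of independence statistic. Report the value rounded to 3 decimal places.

test statistic = 13.574

Row totals [30, 47], col totals [30, 47], n=77
χ² = (4−11.69)²/11.69 + (26−18.31)²/18.31 + (26−18.31)²/18.31 + (21−28.69)²/28.69 = 13.5736
df = 1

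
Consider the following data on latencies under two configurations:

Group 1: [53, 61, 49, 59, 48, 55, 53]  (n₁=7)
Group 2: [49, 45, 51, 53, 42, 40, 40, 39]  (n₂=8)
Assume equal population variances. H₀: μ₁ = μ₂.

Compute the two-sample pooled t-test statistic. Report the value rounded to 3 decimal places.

test statistic = 3.403

x̄₁=54.000, s₁=4.796, n₁=7
x̄₂=44.875, s₂=5.489, n₂=8
s_p² = [6·4.796² + 7·5.489²]/13 = 26.8365
SE = √(s_p²·(1/7+1/8)) = 2.6811
t = (54.000−44.875)/2.6811 = 3.4034
df = 13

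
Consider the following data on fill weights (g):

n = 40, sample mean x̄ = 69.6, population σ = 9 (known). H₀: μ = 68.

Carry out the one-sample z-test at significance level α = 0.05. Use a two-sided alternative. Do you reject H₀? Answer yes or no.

reject H₀: no

SE = σ/√n = 9/√40 = 1.4230
z = (x̄−μ₀)/SE = (69.6−68)/1.4230 = 1.1244
p-value (two-sided) = 0.26086
At α=0.05: p ≥ α → fail to reject H₀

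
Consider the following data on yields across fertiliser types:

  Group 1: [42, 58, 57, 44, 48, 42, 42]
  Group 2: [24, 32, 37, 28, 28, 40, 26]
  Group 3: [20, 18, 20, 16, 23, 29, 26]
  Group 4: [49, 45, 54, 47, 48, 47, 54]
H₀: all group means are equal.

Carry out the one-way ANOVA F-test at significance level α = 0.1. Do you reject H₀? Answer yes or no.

Group means [47.57, 30.71, 21.71, 49.14], grand mean 37.286
SSB = Σnᵢ(x̄ᵢ−x̄)² = 3724.286; SSW = ΣΣ(x−x̄ᵢ)² = 713.429
MSB = 3724.286/3 = 1241.4286; MSW = 713.429/24 = 29.7262
F = MSB/MSW = 41.7621
df = (3, 24)
p-value (upper-tail) = 0.00000
At α=0.1: p < α → reject H₀

reject H₀: yes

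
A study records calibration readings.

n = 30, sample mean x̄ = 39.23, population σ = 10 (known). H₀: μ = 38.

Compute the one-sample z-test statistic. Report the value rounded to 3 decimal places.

test statistic = 0.674

SE = σ/√n = 10/√30 = 1.8257
z = (x̄−μ₀)/SE = (39.23−38)/1.8257 = 0.6737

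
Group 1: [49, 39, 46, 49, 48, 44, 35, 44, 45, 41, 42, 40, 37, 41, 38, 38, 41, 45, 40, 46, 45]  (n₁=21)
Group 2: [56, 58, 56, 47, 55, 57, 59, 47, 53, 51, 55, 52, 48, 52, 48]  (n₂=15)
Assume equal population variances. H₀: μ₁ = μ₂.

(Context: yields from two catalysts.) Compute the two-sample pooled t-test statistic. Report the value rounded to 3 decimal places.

x̄₁=42.524, s₁=4.008, n₁=21
x̄₂=52.933, s₂=4.061, n₂=15
s_p² = [20·4.008² + 14·4.061²]/34 = 16.2403
SE = √(s_p²·(1/21+1/15)) = 1.3624
t = (42.524−52.933)/1.3624 = -7.6408
df = 34

test statistic = -7.641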